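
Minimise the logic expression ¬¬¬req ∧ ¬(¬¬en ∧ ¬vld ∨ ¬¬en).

¬¬¬req ∧ ¬(¬¬en ∧ ¬vld ∨ ¬¬en)
= ¬¬¬req ∧ ¬¬¬en
= ¬¬¬req ∧ ¬en
= ¬req ∧ ¬en

¬req ∧ ¬en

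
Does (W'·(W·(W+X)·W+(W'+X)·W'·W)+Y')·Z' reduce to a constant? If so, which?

(W'·(W·(W+X)·W+(W'+X)·W'·W)+Y')·Z'
= (W'·(W·(W+X)·W+W'·W)+Y')·Z'   (absorption)
= (W'·(W·W+W'·W)+Y')·Z'   (absorption)
= (W'·W+Y')·Z'   (distribution)
= Y'·Z'   (complement / identity)
This depends on Y, Z, so it is not a constant.

no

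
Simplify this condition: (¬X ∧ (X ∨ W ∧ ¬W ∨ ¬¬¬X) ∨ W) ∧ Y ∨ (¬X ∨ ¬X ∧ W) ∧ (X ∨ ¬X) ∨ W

(¬X ∧ (X ∨ W ∧ ¬W ∨ ¬¬¬X) ∨ W) ∧ Y ∨ (¬X ∨ ¬X ∧ W) ∧ (X ∨ ¬X) ∨ W
= (¬X ∧ (X ∨ ¬¬¬X) ∨ W) ∧ Y ∨ (¬X ∨ ¬X ∧ W) ∧ (X ∨ ¬X) ∨ W   [complement / identity]
= (¬X ∧ (X ∨ ¬X) ∨ W) ∧ Y ∨ (¬X ∨ ¬X ∧ W) ∧ (X ∨ ¬X) ∨ W   [double negation]
= (¬X ∧ (X ∨ ¬X) ∨ W) ∧ Y ∨ ¬X ∧ (X ∨ ¬X) ∨ W   [absorption]
= ¬X ∧ (X ∨ ¬X) ∨ W   [absorption]
= ¬X ∨ W   [complement / identity]

¬X ∨ W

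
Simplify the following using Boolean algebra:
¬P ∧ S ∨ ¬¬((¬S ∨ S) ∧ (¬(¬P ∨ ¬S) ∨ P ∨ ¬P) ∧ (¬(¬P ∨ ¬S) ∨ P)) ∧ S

S

¬P ∧ S ∨ ¬¬((¬S ∨ S) ∧ (¬(¬P ∨ ¬S) ∨ P ∨ ¬P) ∧ (¬(¬P ∨ ¬S) ∨ P)) ∧ S
= ¬P ∧ S ∨ ¬¬((¬S ∨ S) ∧ (¬(¬P ∨ ¬S) ∨ P)) ∧ S
= ¬P ∧ S ∨ ¬¬((¬S ∨ S) ∧ (P ∧ S ∨ P)) ∧ S
= ¬P ∧ S ∨ ¬¬((¬S ∨ S) ∧ P) ∧ S
= ¬P ∧ S ∨ ¬¬P ∧ S
= ¬P ∧ S ∨ P ∧ S
= S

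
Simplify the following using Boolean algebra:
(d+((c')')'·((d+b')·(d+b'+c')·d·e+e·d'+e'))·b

(d+c')·b

(d+((c')')'·((d+b')·(d+b'+c')·d·e+e·d'+e'))·b
= (d+((c')')'·((d+b')·d·e+e·d'+e'))·b   [absorption]
= (d+((c')')'·(d·e+e·d'+e'))·b   [absorption]
= (d+((c')')'·(e+e'))·b   [distribution]
= (d+c'·(e+e'))·b   [double negation]
= (d+c')·b   [complement / identity]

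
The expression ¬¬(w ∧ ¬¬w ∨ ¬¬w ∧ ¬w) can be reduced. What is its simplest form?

¬¬(w ∧ ¬¬w ∨ ¬¬w ∧ ¬w)
= ¬¬¬¬w   — distribution
= ¬¬w   — double negation
= w   — double negation

w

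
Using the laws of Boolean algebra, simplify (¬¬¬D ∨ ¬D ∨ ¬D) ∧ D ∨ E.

(¬¬¬D ∨ ¬D ∨ ¬D) ∧ D ∨ E
= (¬D ∨ ¬D ∨ ¬D) ∧ D ∨ E   — double negation
= (¬D ∨ ¬D) ∧ D ∨ E   — idempotence
= ¬D ∧ D ∨ E   — idempotence
= E   — complement / identity

E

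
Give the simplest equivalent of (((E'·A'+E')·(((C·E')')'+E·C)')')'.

(((E'·A'+E')·(((C·E')')'+E·C)')')'
= ((E'·(((C·E')')'+E·C)')')'   — absorption
= ((E'·(C·E'+E·C)')')'   — double negation
= ((E'·C')')'   — distribution
= E'·C'   — double negation

E'·C'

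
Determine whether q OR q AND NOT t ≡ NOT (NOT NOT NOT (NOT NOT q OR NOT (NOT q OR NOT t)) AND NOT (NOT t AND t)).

E1: q OR q AND NOT t
    = q
E2: NOT (NOT NOT NOT (NOT NOT q OR NOT (NOT q OR NOT t)) AND NOT (NOT t AND t))
    = NOT (NOT NOT (NOT q AND (NOT q OR NOT t)) AND NOT (NOT t AND t))
    = NOT (NOT NOT NOT q AND NOT (NOT t AND t))
    = NOT NOT q OR NOT t AND t
    = NOT NOT q
    = q
Both reduce to q, so they are equivalent.

Yes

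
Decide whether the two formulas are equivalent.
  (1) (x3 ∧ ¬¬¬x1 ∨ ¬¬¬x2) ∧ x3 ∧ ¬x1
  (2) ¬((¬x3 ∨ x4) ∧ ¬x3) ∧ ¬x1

Yes

E1: (x3 ∧ ¬¬¬x1 ∨ ¬¬¬x2) ∧ x3 ∧ ¬x1
    = (x3 ∧ ¬¬¬x1 ∨ ¬x2) ∧ x3 ∧ ¬x1   (double negation)
    = (x3 ∧ ¬x1 ∨ ¬x2) ∧ x3 ∧ ¬x1   (double negation)
    = x3 ∧ ¬x1   (absorption)
E2: ¬((¬x3 ∨ x4) ∧ ¬x3) ∧ ¬x1
    = ¬¬x3 ∧ ¬x1   (absorption)
    = x3 ∧ ¬x1   (double negation)
Both reduce to x3 ∧ ¬x1, so they are equivalent.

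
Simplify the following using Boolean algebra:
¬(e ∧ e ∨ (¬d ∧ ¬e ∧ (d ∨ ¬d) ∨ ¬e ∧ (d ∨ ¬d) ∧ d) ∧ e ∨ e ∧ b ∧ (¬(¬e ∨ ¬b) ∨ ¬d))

¬e

¬(e ∧ e ∨ (¬d ∧ ¬e ∧ (d ∨ ¬d) ∨ ¬e ∧ (d ∨ ¬d) ∧ d) ∧ e ∨ e ∧ b ∧ (¬(¬e ∨ ¬b) ∨ ¬d))
= ¬(e ∧ e ∨ ¬e ∧ (d ∨ ¬d) ∧ e ∨ e ∧ b ∧ (¬(¬e ∨ ¬b) ∨ ¬d))   (distribution)
= ¬(e ∧ e ∨ ¬e ∧ e ∨ e ∧ b ∧ (¬(¬e ∨ ¬b) ∨ ¬d))   (complement / identity)
= ¬(e ∧ e ∨ ¬e ∧ e ∨ e ∧ b ∧ (e ∧ b ∨ ¬d))   (De Morgan)
= ¬(e ∧ e ∨ ¬e ∧ e ∨ e ∧ b)   (absorption)
= ¬(e ∨ e ∧ b)   (distribution)
= ¬e   (absorption)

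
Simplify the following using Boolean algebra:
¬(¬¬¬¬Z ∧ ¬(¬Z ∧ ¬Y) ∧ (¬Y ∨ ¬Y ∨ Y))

¬Z

¬(¬¬¬¬Z ∧ ¬(¬Z ∧ ¬Y) ∧ (¬Y ∨ ¬Y ∨ Y))
= ¬(¬¬¬¬Z ∧ ¬(¬Z ∧ ¬Y) ∧ (¬Y ∨ Y))   (idempotence)
= ¬(¬¬¬¬Z ∧ ¬(¬Z ∧ ¬Y))   (complement / identity)
= ¬¬¬Z ∨ ¬Z ∧ ¬Y   (De Morgan)
= ¬Z ∨ ¬Z ∧ ¬Y   (double negation)
= ¬Z   (absorption)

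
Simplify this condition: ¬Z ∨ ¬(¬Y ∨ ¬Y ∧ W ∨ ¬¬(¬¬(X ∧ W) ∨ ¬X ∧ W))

¬Z ∨ Y ∧ ¬W

¬Z ∨ ¬(¬Y ∨ ¬Y ∧ W ∨ ¬¬(¬¬(X ∧ W) ∨ ¬X ∧ W))
= ¬Z ∨ ¬(¬Y ∨ ¬¬(¬¬(X ∧ W) ∨ ¬X ∧ W))   [absorption]
= ¬Z ∨ ¬(¬Y ∨ ¬¬(X ∧ W ∨ ¬X ∧ W))   [double negation]
= ¬Z ∨ Y ∧ ¬(X ∧ W ∨ ¬X ∧ W)   [De Morgan]
= ¬Z ∨ Y ∧ ¬W   [distribution]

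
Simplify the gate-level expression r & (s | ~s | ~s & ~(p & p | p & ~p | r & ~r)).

r

r & (s | ~s | ~s & ~(p & p | p & ~p | r & ~r))
= r & (s | ~s | ~s & ~(p & p | p & ~p))   [complement / identity]
= r & (s | ~s | ~s & ~p)   [distribution]
= r & (s | ~s)   [absorption]
= r   [complement / identity]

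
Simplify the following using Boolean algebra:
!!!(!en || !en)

!!!(!en || !en)
= !(!en || !en)
= !!en
= en

en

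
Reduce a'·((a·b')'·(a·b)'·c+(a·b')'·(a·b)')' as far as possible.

a'·((a·b')'·(a·b)'·c+(a·b')'·(a·b)')'
= a'·((a·b')'·(a·b)')'   [absorption]
= a'·(a·b'+a·b)   [De Morgan]
= a'·a   [distribution]
= 0   [complement]

0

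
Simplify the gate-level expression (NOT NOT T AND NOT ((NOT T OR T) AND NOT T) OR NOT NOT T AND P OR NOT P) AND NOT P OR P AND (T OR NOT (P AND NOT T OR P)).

T OR NOT P

(NOT NOT T AND NOT ((NOT T OR T) AND NOT T) OR NOT NOT T AND P OR NOT P) AND NOT P OR P AND (T OR NOT (P AND NOT T OR P))
= (NOT NOT T AND NOT NOT T OR NOT NOT T AND P OR NOT P) AND NOT P OR P AND (T OR NOT (P AND NOT T OR P))
= (NOT NOT T AND NOT NOT T OR NOT NOT T AND P OR NOT P) AND NOT P OR P AND (T OR NOT P)
= (NOT NOT T OR NOT NOT T AND P OR NOT P) AND NOT P OR P AND (T OR NOT P)
= (NOT NOT T OR NOT P) AND NOT P OR P AND (T OR NOT P)
= (T OR NOT P) AND NOT P OR P AND (T OR NOT P)
= T OR NOT P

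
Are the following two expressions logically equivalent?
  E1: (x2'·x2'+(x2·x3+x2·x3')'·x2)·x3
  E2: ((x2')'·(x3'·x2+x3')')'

E1: (x2'·x2'+(x2·x3+x2·x3')'·x2)·x3
    = (x2'·x2'+x2'·x2)·x3   — distribution
    = x2'·x3   — distribution
E2: ((x2')'·(x3'·x2+x3')')'
    = ((x2')'·(x3')')'   — absorption
    = x2'+x3'   — De Morgan
These differ: at x2=0, x3=0, E1 = 0 but E2 = 1.

No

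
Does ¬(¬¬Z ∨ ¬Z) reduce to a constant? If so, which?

¬(¬¬Z ∨ ¬Z)
= ¬Z ∧ Z   [De Morgan]
= False   [complement]

yes, False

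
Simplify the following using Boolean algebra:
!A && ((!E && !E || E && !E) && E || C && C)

!A && C

!A && ((!E && !E || E && !E) && E || C && C)
= !A && (!E && E || C && C)   — distribution
= !A && C && C   — complement / identity
= !A && C   — idempotence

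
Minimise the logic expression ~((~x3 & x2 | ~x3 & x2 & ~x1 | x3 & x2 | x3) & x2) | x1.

~((~x3 & x2 | ~x3 & x2 & ~x1 | x3 & x2 | x3) & x2) | x1
= ~((~x3 & x2 | x3 & x2 | x3) & x2) | x1   [absorption]
= ~((x2 | x3) & x2) | x1   [distribution]
= ~x2 | x1   [absorption]

~x2 | x1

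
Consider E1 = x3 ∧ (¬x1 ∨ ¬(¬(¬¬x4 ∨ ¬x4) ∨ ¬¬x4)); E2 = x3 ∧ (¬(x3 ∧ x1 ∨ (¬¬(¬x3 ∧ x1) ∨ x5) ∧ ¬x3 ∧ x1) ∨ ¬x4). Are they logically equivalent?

E1: x3 ∧ (¬x1 ∨ ¬(¬(¬¬x4 ∨ ¬x4) ∨ ¬¬x4))
    = x3 ∧ (¬x1 ∨ (¬¬x4 ∨ ¬x4) ∧ ¬x4)   (De Morgan)
    = x3 ∧ (¬x1 ∨ (x4 ∨ ¬x4) ∧ ¬x4)   (double negation)
    = x3 ∧ (¬x1 ∨ ¬x4)   (complement / identity)
E2: x3 ∧ (¬(x3 ∧ x1 ∨ (¬¬(¬x3 ∧ x1) ∨ x5) ∧ ¬x3 ∧ x1) ∨ ¬x4)
    = x3 ∧ (¬(x3 ∧ x1 ∨ (¬x3 ∧ x1 ∨ x5) ∧ ¬x3 ∧ x1) ∨ ¬x4)   (double negation)
    = x3 ∧ (¬(x3 ∧ x1 ∨ ¬x3 ∧ x1) ∨ ¬x4)   (absorption)
    = x3 ∧ (¬x1 ∨ ¬x4)   (distribution)
Both reduce to x3 ∧ (¬x1 ∨ ¬x4), so they are equivalent.

Yes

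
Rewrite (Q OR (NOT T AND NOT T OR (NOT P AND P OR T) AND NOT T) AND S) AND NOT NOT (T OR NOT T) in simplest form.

Q OR NOT T AND S

(Q OR (NOT T AND NOT T OR (NOT P AND P OR T) AND NOT T) AND S) AND NOT NOT (T OR NOT T)
= (Q OR (NOT T AND NOT T OR T AND NOT T) AND S) AND NOT NOT (T OR NOT T)   [complement / identity]
= (Q OR NOT T AND S) AND NOT NOT (T OR NOT T)   [distribution]
= (Q OR NOT T AND S) AND (T OR NOT T)   [double negation]
= Q OR NOT T AND S   [complement / identity]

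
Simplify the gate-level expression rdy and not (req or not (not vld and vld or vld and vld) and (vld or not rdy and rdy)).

rdy and not req

rdy and not (req or not (not vld and vld or vld and vld) and (vld or not rdy and rdy))
= rdy and not (req or not (not vld and vld or vld and vld) and vld)   [complement / identity]
= rdy and not (req or not vld and vld)   [distribution]
= rdy and not req   [complement / identity]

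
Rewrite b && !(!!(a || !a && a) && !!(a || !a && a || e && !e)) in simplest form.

b && !a

b && !(!!(a || !a && a) && !!(a || !a && a || e && !e))
= b && (!(a || !a && a) || !(a || !a && a || e && !e))   (De Morgan)
= b && (!(a || !a && a) || !(a || !a && a))   (complement / identity)
= b && !(a || !a && a)   (idempotence)
= b && !a   (complement / identity)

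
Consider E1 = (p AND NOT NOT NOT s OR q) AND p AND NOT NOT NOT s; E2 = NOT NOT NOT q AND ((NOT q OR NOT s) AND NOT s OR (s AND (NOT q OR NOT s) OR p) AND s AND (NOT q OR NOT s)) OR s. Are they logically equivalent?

No

E1: (p AND NOT NOT NOT s OR q) AND p AND NOT NOT NOT s
    = p AND NOT NOT NOT s   (absorption)
    = p AND NOT s   (double negation)
E2: NOT NOT NOT q AND ((NOT q OR NOT s) AND NOT s OR (s AND (NOT q OR NOT s) OR p) AND s AND (NOT q OR NOT s)) OR s
    = NOT q AND ((NOT q OR NOT s) AND NOT s OR (s AND (NOT q OR NOT s) OR p) AND s AND (NOT q OR NOT s)) OR s   (double negation)
    = NOT q AND ((NOT q OR NOT s) AND NOT s OR s AND (NOT q OR NOT s)) OR s   (absorption)
    = NOT q AND (NOT q OR NOT s) OR s   (distribution)
    = NOT q OR s   (absorption)
These differ: at p=0, q=0, s=1, E1 = 0 but E2 = 1.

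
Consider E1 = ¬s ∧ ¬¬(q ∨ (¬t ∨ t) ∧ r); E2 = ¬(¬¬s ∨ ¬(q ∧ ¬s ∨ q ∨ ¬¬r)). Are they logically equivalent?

E1: ¬s ∧ ¬¬(q ∨ (¬t ∨ t) ∧ r)
    = ¬s ∧ ¬¬(q ∨ r)
    = ¬s ∧ (q ∨ r)
E2: ¬(¬¬s ∨ ¬(q ∧ ¬s ∨ q ∨ ¬¬r))
    = ¬s ∧ (q ∧ ¬s ∨ q ∨ ¬¬r)
    = ¬s ∧ (q ∧ ¬s ∨ q ∨ r)
    = ¬s ∧ (q ∨ r)
Both reduce to ¬s ∧ (q ∨ r), so they are equivalent.

Yes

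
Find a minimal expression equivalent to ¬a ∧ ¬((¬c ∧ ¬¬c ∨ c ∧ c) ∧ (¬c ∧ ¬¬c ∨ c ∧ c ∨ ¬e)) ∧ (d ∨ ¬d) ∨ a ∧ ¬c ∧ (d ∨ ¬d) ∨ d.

¬a ∧ ¬((¬c ∧ ¬¬c ∨ c ∧ c) ∧ (¬c ∧ ¬¬c ∨ c ∧ c ∨ ¬e)) ∧ (d ∨ ¬d) ∨ a ∧ ¬c ∧ (d ∨ ¬d) ∨ d
= ¬a ∧ ¬(¬c ∧ ¬¬c ∨ c ∧ c) ∧ (d ∨ ¬d) ∨ a ∧ ¬c ∧ (d ∨ ¬d) ∨ d
= ¬a ∧ ¬(¬c ∧ c ∨ c ∧ c) ∧ (d ∨ ¬d) ∨ a ∧ ¬c ∧ (d ∨ ¬d) ∨ d
= ¬a ∧ ¬c ∧ (d ∨ ¬d) ∨ a ∧ ¬c ∧ (d ∨ ¬d) ∨ d
= ¬c ∧ (d ∨ ¬d) ∨ d
= ¬c ∨ d

¬c ∨ d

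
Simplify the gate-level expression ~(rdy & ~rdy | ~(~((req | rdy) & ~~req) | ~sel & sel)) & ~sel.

~(rdy & ~rdy | ~(~((req | rdy) & ~~req) | ~sel & sel)) & ~sel
= ~(rdy & ~rdy | ~(~((req | rdy) & req) | ~sel & sel)) & ~sel
= ~(rdy & ~rdy | ~~((req | rdy) & req)) & ~sel
= ~(rdy & ~rdy | (req | rdy) & req) & ~sel
= ~((req | rdy) & req) & ~sel
= ~req & ~sel

~req & ~sel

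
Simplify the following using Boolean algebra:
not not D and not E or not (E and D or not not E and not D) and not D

not not D and not E or not (E and D or not not E and not D) and not D
= not not D and not E or not (E and D or E and not D) and not D
= not not D and not E or not E and not D
= D and not E or not E and not D
= not E

not E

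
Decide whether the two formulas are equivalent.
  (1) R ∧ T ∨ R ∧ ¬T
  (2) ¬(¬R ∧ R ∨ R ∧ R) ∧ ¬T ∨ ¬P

E1: R ∧ T ∨ R ∧ ¬T
    = R   [distribution]
E2: ¬(¬R ∧ R ∨ R ∧ R) ∧ ¬T ∨ ¬P
    = ¬R ∧ ¬T ∨ ¬P   [distribution]
These differ: at P=0, R=0, T=0, E1 = 0 but E2 = 1.

No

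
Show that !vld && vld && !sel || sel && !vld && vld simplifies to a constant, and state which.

!vld && vld && !sel || sel && !vld && vld
= !vld && vld
= false

false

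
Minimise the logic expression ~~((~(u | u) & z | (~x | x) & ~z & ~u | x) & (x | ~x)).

~~((~(u | u) & z | (~x | x) & ~z & ~u | x) & (x | ~x))
= ~~((~(u | u) & z | ~z & ~u | x) & (x | ~x))   [complement / identity]
= (~(u | u) & z | ~z & ~u | x) & (x | ~x)   [double negation]
= ~(u | u) & z | ~z & ~u | x   [complement / identity]
= ~u & z | ~z & ~u | x   [idempotence]
= ~u | x   [distribution]

~u | x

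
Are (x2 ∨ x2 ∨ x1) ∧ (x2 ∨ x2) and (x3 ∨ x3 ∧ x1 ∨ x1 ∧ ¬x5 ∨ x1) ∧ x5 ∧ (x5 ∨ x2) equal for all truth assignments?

E1: (x2 ∨ x2 ∨ x1) ∧ (x2 ∨ x2)
    = x2 ∨ x2   — absorption
    = x2   — idempotence
E2: (x3 ∨ x3 ∧ x1 ∨ x1 ∧ ¬x5 ∨ x1) ∧ x5 ∧ (x5 ∨ x2)
    = (x3 ∨ x1 ∧ ¬x5 ∨ x1) ∧ x5 ∧ (x5 ∨ x2)   — absorption
    = (x3 ∨ x1) ∧ x5 ∧ (x5 ∨ x2)   — absorption
    = (x3 ∨ x1) ∧ x5   — absorption
These differ: at x1=0, x2=1, x3=0, x5=0, E1 = 1 but E2 = 0.

No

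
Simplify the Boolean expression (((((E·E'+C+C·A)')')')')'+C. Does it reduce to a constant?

1

(((((E·E'+C+C·A)')')')')'+C
= (((E·E'+C+C·A)')')'+C   [double negation]
= (((C+C·A)')')'+C   [complement / identity]
= ((C')')'+C   [absorption]
= C'+C   [double negation]
= 1   [complement]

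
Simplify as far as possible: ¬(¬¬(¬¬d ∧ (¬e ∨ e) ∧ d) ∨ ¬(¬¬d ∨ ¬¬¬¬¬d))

¬d

¬(¬¬(¬¬d ∧ (¬e ∨ e) ∧ d) ∨ ¬(¬¬d ∨ ¬¬¬¬¬d))
= ¬(¬¬(¬¬d ∧ (¬e ∨ e) ∧ d) ∨ ¬d ∧ ¬¬¬¬d)
= ¬(¬¬(¬¬d ∧ (¬e ∨ e) ∧ d) ∨ ¬d ∧ ¬¬d)
= ¬(¬¬(¬¬d ∧ d) ∨ ¬d ∧ ¬¬d)
= ¬(¬¬d ∧ d ∨ ¬d ∧ ¬¬d)
= ¬¬¬d
= ¬d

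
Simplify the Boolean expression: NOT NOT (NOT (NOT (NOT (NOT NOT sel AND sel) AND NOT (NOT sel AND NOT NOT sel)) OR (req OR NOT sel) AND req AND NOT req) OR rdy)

NOT sel OR rdy

NOT NOT (NOT (NOT (NOT (NOT NOT sel AND sel) AND NOT (NOT sel AND NOT NOT sel)) OR (req OR NOT sel) AND req AND NOT req) OR rdy)
= NOT NOT (NOT (NOT NOT sel AND sel OR NOT sel AND NOT NOT sel OR (req OR NOT sel) AND req AND NOT req) OR rdy)   — De Morgan
= NOT NOT (NOT (NOT NOT sel AND sel OR NOT sel AND NOT NOT sel OR req AND NOT req) OR rdy)   — absorption
= NOT NOT (NOT (NOT NOT sel AND sel OR NOT sel AND NOT NOT sel) OR rdy)   — complement / identity
= NOT NOT (NOT NOT NOT sel OR rdy)   — distribution
= NOT NOT (NOT sel OR rdy)   — double negation
= NOT sel OR rdy   — double negation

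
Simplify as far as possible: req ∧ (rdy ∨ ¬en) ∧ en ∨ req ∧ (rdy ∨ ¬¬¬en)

req ∧ (rdy ∨ ¬en) ∧ en ∨ req ∧ (rdy ∨ ¬¬¬en)
= req ∧ (rdy ∨ ¬en) ∧ en ∨ req ∧ (rdy ∨ ¬en)   — double negation
= req ∧ (rdy ∨ ¬en)   — absorption

req ∧ (rdy ∨ ¬en)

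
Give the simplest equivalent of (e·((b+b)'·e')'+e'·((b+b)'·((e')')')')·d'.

(e·((b+b)'·e')'+e'·((b+b)'·((e')')')')·d'
= (e·((b+b)'·e')'+e'·((b+b)'·e')')·d'   — double negation
= ((b+b)'·e')'·d'   — distribution
= (b+b+e)·d'   — De Morgan
= (b+e)·d'   — idempotence

(b+e)·d'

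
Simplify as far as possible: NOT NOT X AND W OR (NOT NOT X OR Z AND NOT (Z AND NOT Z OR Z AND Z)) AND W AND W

NOT NOT X AND W OR (NOT NOT X OR Z AND NOT (Z AND NOT Z OR Z AND Z)) AND W AND W
= NOT NOT X AND W OR (NOT NOT X OR Z AND NOT Z) AND W AND W
= NOT NOT X AND W OR NOT NOT X AND W AND W
= NOT NOT X AND W OR NOT NOT X AND W
= NOT NOT X AND W
= X AND W

X AND W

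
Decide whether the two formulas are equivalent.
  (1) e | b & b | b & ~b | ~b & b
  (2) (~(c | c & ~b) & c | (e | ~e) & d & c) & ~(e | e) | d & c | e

No

E1: e | b & b | b & ~b | ~b & b
    = e | b | ~b & b   — distribution
    = e | b   — complement / identity
E2: (~(c | c & ~b) & c | (e | ~e) & d & c) & ~(e | e) | d & c | e
    = (~(c | c & ~b) & c | d & c) & ~(e | e) | d & c | e   — complement / identity
    = (~c & c | d & c) & ~(e | e) | d & c | e   — absorption
    = d & c & ~(e | e) | d & c | e   — complement / identity
    = d & c & ~e | d & c | e   — idempotence
    = d & c | e   — absorption
These differ: at b=1, c=0, d=1, e=0, E1 = 1 but E2 = 0.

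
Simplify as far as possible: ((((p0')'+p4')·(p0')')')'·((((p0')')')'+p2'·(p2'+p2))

p0

((((p0')'+p4')·(p0')')')'·((((p0')')')'+p2'·(p2'+p2))
= ((((p0')'+p4')·(p0')')')'·((((p0')')')'+p2')
= (((p0')')')'·((((p0')')')'+p2')
= (((p0')')')'
= (p0')'
= p0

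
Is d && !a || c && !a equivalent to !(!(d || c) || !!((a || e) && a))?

E1: d && !a || c && !a
    = (d || c) && !a   — distribution
E2: !(!(d || c) || !!((a || e) && a))
    = (d || c) && !((a || e) && a)   — De Morgan
    = (d || c) && !a   — absorption
Both reduce to (d || c) && !a, so they are equivalent.

Yes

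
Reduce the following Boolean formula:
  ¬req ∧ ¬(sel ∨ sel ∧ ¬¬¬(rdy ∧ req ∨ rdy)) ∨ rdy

¬req ∧ ¬(sel ∨ sel ∧ ¬¬¬(rdy ∧ req ∨ rdy)) ∨ rdy
= ¬req ∧ ¬(sel ∨ sel ∧ ¬(rdy ∧ req ∨ rdy)) ∨ rdy
= ¬req ∧ ¬(sel ∨ sel ∧ ¬rdy) ∨ rdy
= ¬req ∧ ¬sel ∨ rdy

¬req ∧ ¬sel ∨ rdy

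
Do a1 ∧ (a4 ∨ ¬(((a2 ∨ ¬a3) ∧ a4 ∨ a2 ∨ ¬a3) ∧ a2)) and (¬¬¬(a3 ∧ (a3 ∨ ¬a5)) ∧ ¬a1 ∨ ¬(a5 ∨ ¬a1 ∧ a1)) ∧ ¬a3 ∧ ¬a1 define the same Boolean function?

No

E1: a1 ∧ (a4 ∨ ¬(((a2 ∨ ¬a3) ∧ a4 ∨ a2 ∨ ¬a3) ∧ a2))
    = a1 ∧ (a4 ∨ ¬((a2 ∨ ¬a3) ∧ a2))   — absorption
    = a1 ∧ (a4 ∨ ¬a2)   — absorption
E2: (¬¬¬(a3 ∧ (a3 ∨ ¬a5)) ∧ ¬a1 ∨ ¬(a5 ∨ ¬a1 ∧ a1)) ∧ ¬a3 ∧ ¬a1
    = (¬¬¬a3 ∧ ¬a1 ∨ ¬(a5 ∨ ¬a1 ∧ a1)) ∧ ¬a3 ∧ ¬a1   — absorption
    = (¬a3 ∧ ¬a1 ∨ ¬(a5 ∨ ¬a1 ∧ a1)) ∧ ¬a3 ∧ ¬a1   — double negation
    = (¬a3 ∧ ¬a1 ∨ ¬a5) ∧ ¬a3 ∧ ¬a1   — complement / identity
    = ¬a3 ∧ ¬a1   — absorption
These differ: at a1=0, a2=0, a3=0, a4=1, a5=0, E1 = 0 but E2 = 1.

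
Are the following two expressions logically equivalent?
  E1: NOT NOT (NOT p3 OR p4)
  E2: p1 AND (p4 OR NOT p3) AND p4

No

E1: NOT NOT (NOT p3 OR p4)
    = NOT p3 OR p4   [double negation]
E2: p1 AND (p4 OR NOT p3) AND p4
    = p1 AND p4   [absorption]
These differ: at p1=0, p3=0, p4=0, E1 = 1 but E2 = 0.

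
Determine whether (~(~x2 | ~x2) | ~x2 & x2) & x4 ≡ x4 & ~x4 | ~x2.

No

E1: (~(~x2 | ~x2) | ~x2 & x2) & x4
    = (x2 & x2 | ~x2 & x2) & x4
    = x2 & x4
E2: x4 & ~x4 | ~x2
    = ~x2
These differ: at x2=0, x4=1, E1 = 0 but E2 = 1.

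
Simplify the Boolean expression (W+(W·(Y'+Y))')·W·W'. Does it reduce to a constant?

0

(W+(W·(Y'+Y))')·W·W'
= (W+W')·W·W'   — complement / identity
= W·W'   — complement / identity
= 0   — complement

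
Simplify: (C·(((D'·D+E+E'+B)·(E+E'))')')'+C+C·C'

(C·(((D'·D+E+E'+B)·(E+E'))')')'+C+C·C'
= (C·(((E+E'+B)·(E+E'))')')'+C+C·C'   (complement / identity)
= (C·(((E+E'+B)·(E+E'))')')'+C   (complement / identity)
= (C·((E+E')')')'+C   (absorption)
= (C·(E+E'))'+C   (double negation)
= C'+C   (complement / identity)
= 1   (complement)

1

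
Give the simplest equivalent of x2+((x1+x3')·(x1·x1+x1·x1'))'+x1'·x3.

x2+((x1+x3')·(x1·x1+x1·x1'))'+x1'·x3
= x2+((x1+x3')·x1)'+x1'·x3
= x2+x1'+x1'·x3
= x2+x1'

x2+x1'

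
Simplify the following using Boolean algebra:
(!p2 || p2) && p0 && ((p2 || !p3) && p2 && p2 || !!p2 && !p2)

p0 && p2

(!p2 || p2) && p0 && ((p2 || !p3) && p2 && p2 || !!p2 && !p2)
= (!p2 || p2) && p0 && ((p2 || !p3) && p2 && p2 || p2 && !p2)
= p0 && ((p2 || !p3) && p2 && p2 || p2 && !p2)
= p0 && (p2 && p2 || p2 && !p2)
= p0 && p2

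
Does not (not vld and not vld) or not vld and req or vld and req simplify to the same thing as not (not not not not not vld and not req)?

Yes

E1: not (not vld and not vld) or not vld and req or vld and req
    = not not vld or not vld and req or vld and req   [idempotence]
    = not not vld or req   [distribution]
    = vld or req   [double negation]
E2: not (not not not not not vld and not req)
    = not (not not not vld and not req)   [double negation]
    = not (not vld and not req)   [double negation]
    = vld or req   [De Morgan]
Both reduce to vld or req, so they are equivalent.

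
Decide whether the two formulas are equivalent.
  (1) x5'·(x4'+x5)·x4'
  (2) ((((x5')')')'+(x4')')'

Yes

E1: x5'·(x4'+x5)·x4'
    = x5'·x4'   — absorption
E2: ((((x5')')')'+(x4')')'
    = ((x5')')'·x4'   — De Morgan
    = x5'·x4'   — double negation
Both reduce to x5'·x4', so they are equivalent.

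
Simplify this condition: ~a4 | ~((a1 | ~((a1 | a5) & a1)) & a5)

~a4 | ~a5

~a4 | ~((a1 | ~((a1 | a5) & a1)) & a5)
= ~a4 | ~((a1 | ~a1) & a5)   (absorption)
= ~a4 | ~a5   (complement / identity)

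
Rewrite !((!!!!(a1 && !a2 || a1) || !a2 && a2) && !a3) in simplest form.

!((!!!!(a1 && !a2 || a1) || !a2 && a2) && !a3)
= !((!!!!a1 || !a2 && a2) && !a3)   (absorption)
= !(!!!!a1 && !a3)   (complement / identity)
= !(!!a1 && !a3)   (double negation)
= !a1 || a3   (De Morgan)

!a1 || a3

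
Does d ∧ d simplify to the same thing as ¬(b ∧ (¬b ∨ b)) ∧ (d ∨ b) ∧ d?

E1: d ∧ d
    = d   — idempotence
E2: ¬(b ∧ (¬b ∨ b)) ∧ (d ∨ b) ∧ d
    = ¬b ∧ (d ∨ b) ∧ d   — complement / identity
    = ¬b ∧ d   — absorption
These differ: at b=1, d=1, E1 = 1 but E2 = 0.

No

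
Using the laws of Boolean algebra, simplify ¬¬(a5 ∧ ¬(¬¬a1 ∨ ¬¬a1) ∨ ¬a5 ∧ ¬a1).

¬a1

¬¬(a5 ∧ ¬(¬¬a1 ∨ ¬¬a1) ∨ ¬a5 ∧ ¬a1)
= ¬¬(a5 ∧ ¬¬¬a1 ∨ ¬a5 ∧ ¬a1)   (idempotence)
= a5 ∧ ¬¬¬a1 ∨ ¬a5 ∧ ¬a1   (double negation)
= a5 ∧ ¬a1 ∨ ¬a5 ∧ ¬a1   (double negation)
= ¬a1   (distribution)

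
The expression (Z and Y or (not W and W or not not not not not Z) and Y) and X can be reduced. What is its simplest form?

(Z and Y or (not W and W or not not not not not Z) and Y) and X
= (Z and Y or (not W and W or not not not Z) and Y) and X   (double negation)
= (Z and Y or not not not Z and Y) and X   (complement / identity)
= (Z and Y or not Z and Y) and X   (double negation)
= Y and X   (distribution)

Y and X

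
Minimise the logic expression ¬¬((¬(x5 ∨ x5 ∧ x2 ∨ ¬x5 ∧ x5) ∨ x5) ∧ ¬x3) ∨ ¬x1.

¬x3 ∨ ¬x1

¬¬((¬(x5 ∨ x5 ∧ x2 ∨ ¬x5 ∧ x5) ∨ x5) ∧ ¬x3) ∨ ¬x1
= ¬¬((¬(x5 ∨ x5 ∧ x2) ∨ x5) ∧ ¬x3) ∨ ¬x1   [complement / identity]
= ¬¬((¬x5 ∨ x5) ∧ ¬x3) ∨ ¬x1   [absorption]
= ¬¬¬x3 ∨ ¬x1   [complement / identity]
= ¬x3 ∨ ¬x1   [double negation]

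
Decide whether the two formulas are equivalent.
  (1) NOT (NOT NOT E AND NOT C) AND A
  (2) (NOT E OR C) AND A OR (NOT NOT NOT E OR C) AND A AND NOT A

Yes

E1: NOT (NOT NOT E AND NOT C) AND A
    = (NOT E OR C) AND A   [De Morgan]
E2: (NOT E OR C) AND A OR (NOT NOT NOT E OR C) AND A AND NOT A
    = (NOT E OR C) AND A OR (NOT E OR C) AND A AND NOT A   [double negation]
    = (NOT E OR C) AND A   [absorption]
Both reduce to (NOT E OR C) AND A, so they are equivalent.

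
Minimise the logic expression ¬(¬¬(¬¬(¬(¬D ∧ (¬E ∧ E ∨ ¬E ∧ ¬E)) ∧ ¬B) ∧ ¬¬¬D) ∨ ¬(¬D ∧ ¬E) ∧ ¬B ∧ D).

¬(¬¬(¬¬(¬(¬D ∧ (¬E ∧ E ∨ ¬E ∧ ¬E)) ∧ ¬B) ∧ ¬¬¬D) ∨ ¬(¬D ∧ ¬E) ∧ ¬B ∧ D)
= ¬(¬(¬(¬(¬D ∧ (¬E ∧ E ∨ ¬E ∧ ¬E)) ∧ ¬B) ∨ ¬¬D) ∨ ¬(¬D ∧ ¬E) ∧ ¬B ∧ D)   (De Morgan)
= ¬(¬(¬(¬(¬D ∧ ¬E ∧ (E ∨ ¬E)) ∧ ¬B) ∨ ¬¬D) ∨ ¬(¬D ∧ ¬E) ∧ ¬B ∧ D)   (distribution)
= ¬(¬(¬(¬(¬D ∧ ¬E) ∧ ¬B) ∨ ¬¬D) ∨ ¬(¬D ∧ ¬E) ∧ ¬B ∧ D)   (complement / identity)
= ¬(¬(¬D ∧ ¬E) ∧ ¬B ∧ ¬D ∨ ¬(¬D ∧ ¬E) ∧ ¬B ∧ D)   (De Morgan)
= ¬(¬(¬D ∧ ¬E) ∧ ¬B)   (distribution)
= ¬D ∧ ¬E ∨ B   (De Morgan)

¬D ∧ ¬E ∨ B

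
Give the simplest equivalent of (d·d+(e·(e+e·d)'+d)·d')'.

(d·d+(e·(e+e·d)'+d)·d')'
= (d·d+(e·e'+d)·d')'   (absorption)
= (d·d+d·d')'   (complement / identity)
= d'   (distribution)

d'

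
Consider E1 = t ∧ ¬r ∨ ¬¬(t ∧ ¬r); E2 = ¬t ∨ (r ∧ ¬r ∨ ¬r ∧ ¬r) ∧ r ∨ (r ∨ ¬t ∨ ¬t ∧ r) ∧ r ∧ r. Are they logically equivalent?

E1: t ∧ ¬r ∨ ¬¬(t ∧ ¬r)
    = t ∧ ¬r ∨ t ∧ ¬r   (double negation)
    = t ∧ ¬r   (idempotence)
E2: ¬t ∨ (r ∧ ¬r ∨ ¬r ∧ ¬r) ∧ r ∨ (r ∨ ¬t ∨ ¬t ∧ r) ∧ r ∧ r
    = ¬t ∨ ¬r ∧ r ∨ (r ∨ ¬t ∨ ¬t ∧ r) ∧ r ∧ r   (distribution)
    = ¬t ∨ ¬r ∧ r ∨ (r ∨ ¬t) ∧ r ∧ r   (absorption)
    = ¬t ∨ ¬r ∧ r ∨ r ∧ r   (absorption)
    = ¬t ∨ r   (distribution)
These differ: at r=1, t=0, E1 = 0 but E2 = 1.

No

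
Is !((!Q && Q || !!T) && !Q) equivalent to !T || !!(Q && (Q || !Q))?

Yes

E1: !((!Q && Q || !!T) && !Q)
    = !(!!T && !Q)   [complement / identity]
    = !T || Q   [De Morgan]
E2: !T || !!(Q && (Q || !Q))
    = !T || !!Q   [complement / identity]
    = !T || Q   [double negation]
Both reduce to !T || Q, so they are equivalent.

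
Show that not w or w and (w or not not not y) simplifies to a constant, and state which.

True

not w or w and (w or not not not y)
= not w or w and (w or not y)
= not w or w
= True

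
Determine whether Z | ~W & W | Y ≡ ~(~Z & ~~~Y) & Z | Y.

E1: Z | ~W & W | Y
    = Z | Y   [complement / identity]
E2: ~(~Z & ~~~Y) & Z | Y
    = (Z | ~~Y) & Z | Y   [De Morgan]
    = (Z | Y) & Z | Y   [double negation]
    = Z | Y   [absorption]
Both reduce to Z | Y, so they are equivalent.

Yes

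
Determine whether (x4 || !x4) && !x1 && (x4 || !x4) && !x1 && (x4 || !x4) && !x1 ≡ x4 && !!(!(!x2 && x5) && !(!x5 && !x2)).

E1: (x4 || !x4) && !x1 && (x4 || !x4) && !x1 && (x4 || !x4) && !x1
    = (x4 || !x4) && !x1 && (x4 || !x4) && !x1   [idempotence]
    = (x4 || !x4) && !x1   [idempotence]
    = !x1   [complement / identity]
E2: x4 && !!(!(!x2 && x5) && !(!x5 && !x2))
    = x4 && !(!x2 && x5 || !x5 && !x2)   [De Morgan]
    = x4 && !!x2   [distribution]
    = x4 && x2   [double negation]
These differ: at x1=0, x2=0, x4=0, x5=0, E1 = 1 but E2 = 0.

No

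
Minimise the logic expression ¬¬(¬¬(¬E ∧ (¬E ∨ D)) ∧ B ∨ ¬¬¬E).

¬E

¬¬(¬¬(¬E ∧ (¬E ∨ D)) ∧ B ∨ ¬¬¬E)
= ¬¬(¬¬¬E ∧ B ∨ ¬¬¬E)   — absorption
= ¬¬¬¬¬E   — absorption
= ¬¬¬E   — double negation
= ¬E   — double negation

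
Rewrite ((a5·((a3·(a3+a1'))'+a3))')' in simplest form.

((a5·((a3·(a3+a1'))'+a3))')'
= ((a5·(a3'+a3))')'   (absorption)
= (a5')'   (complement / identity)
= a5   (double negation)

a5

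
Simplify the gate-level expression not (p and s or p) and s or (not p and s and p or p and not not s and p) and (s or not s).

s

not (p and s or p) and s or (not p and s and p or p and not not s and p) and (s or not s)
= not (p and s or p) and s or (not p and s and p or p and s and p) and (s or not s)   (double negation)
= not (p and s or p) and s or s and p and (s or not s)   (distribution)
= not (p and s or p) and s or s and p   (complement / identity)
= not p and s or s and p   (absorption)
= s   (distribution)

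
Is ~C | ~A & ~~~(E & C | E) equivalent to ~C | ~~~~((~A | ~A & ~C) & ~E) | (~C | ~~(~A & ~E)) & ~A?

E1: ~C | ~A & ~~~(E & C | E)
    = ~C | ~A & ~(E & C | E)
    = ~C | ~A & ~E
E2: ~C | ~~~~((~A | ~A & ~C) & ~E) | (~C | ~~(~A & ~E)) & ~A
    = ~C | ~~((~A | ~A & ~C) & ~E) | (~C | ~~(~A & ~E)) & ~A
    = ~C | ~~(~A & ~E) | (~C | ~~(~A & ~E)) & ~A
    = ~C | ~~(~A & ~E)
    = ~C | ~A & ~E
Both reduce to ~C | ~A & ~E, so they are equivalent.

Yes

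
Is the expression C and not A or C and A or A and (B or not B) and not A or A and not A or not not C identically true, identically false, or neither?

neither

C and not A or C and A or A and (B or not B) and not A or A and not A or not not C
= C and not A or C and A or A and (B or not B) and not A or not not C   — complement / identity
= C and not A or C and A or A and (B or not B) and not A or C   — double negation
= C and not A or C and A or A and not A or C   — complement / identity
= C or A and not A or C   — distribution
= C or C   — complement / identity
= C   — idempotence
This depends on C, so it is not a constant.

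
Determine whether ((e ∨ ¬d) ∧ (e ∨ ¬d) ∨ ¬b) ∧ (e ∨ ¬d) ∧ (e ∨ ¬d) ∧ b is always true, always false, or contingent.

((e ∨ ¬d) ∧ (e ∨ ¬d) ∨ ¬b) ∧ (e ∨ ¬d) ∧ (e ∨ ¬d) ∧ b
= (e ∨ ¬d) ∧ (e ∨ ¬d) ∧ b   (absorption)
= (e ∨ ¬d) ∧ b   (idempotence)
This depends on b, d, e, so it is not a constant.

contingent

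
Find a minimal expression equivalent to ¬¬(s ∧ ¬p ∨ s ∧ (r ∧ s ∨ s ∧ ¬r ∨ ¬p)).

s

¬¬(s ∧ ¬p ∨ s ∧ (r ∧ s ∨ s ∧ ¬r ∨ ¬p))
= ¬¬(s ∧ ¬p ∨ s ∧ (s ∨ ¬p))   — distribution
= ¬¬(s ∧ ¬p ∨ s)   — absorption
= ¬¬s   — absorption
= s   — double negation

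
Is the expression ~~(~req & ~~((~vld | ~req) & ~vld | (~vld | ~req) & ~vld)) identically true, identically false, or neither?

neither

~~(~req & ~~((~vld | ~req) & ~vld | (~vld | ~req) & ~vld))
= ~req & ~~((~vld | ~req) & ~vld | (~vld | ~req) & ~vld)   — double negation
= ~req & ~~((~vld | ~req) & ~vld)   — idempotence
= ~req & ~~~vld   — absorption
= ~req & ~vld   — double negation
This depends on req, vld, so it is not a constant.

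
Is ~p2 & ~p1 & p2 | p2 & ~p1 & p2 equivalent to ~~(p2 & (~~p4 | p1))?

E1: ~p2 & ~p1 & p2 | p2 & ~p1 & p2
    = ~p1 & p2   (distribution)
E2: ~~(p2 & (~~p4 | p1))
    = ~~(p2 & (p4 | p1))   (double negation)
    = p2 & (p4 | p1)   (double negation)
These differ: at p1=1, p2=1, p4=1, E1 = 0 but E2 = 1.

No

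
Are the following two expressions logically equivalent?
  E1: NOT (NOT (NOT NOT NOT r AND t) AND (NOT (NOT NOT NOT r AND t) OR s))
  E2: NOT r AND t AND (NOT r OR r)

Yes

E1: NOT (NOT (NOT NOT NOT r AND t) AND (NOT (NOT NOT NOT r AND t) OR s))
    = NOT NOT (NOT NOT NOT r AND t)   — absorption
    = NOT NOT (NOT r AND t)   — double negation
    = NOT r AND t   — double negation
E2: NOT r AND t AND (NOT r OR r)
    = NOT r AND t   — complement / identity
Both reduce to NOT r AND t, so they are equivalent.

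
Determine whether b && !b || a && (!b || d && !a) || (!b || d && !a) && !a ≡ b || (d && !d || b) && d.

No

E1: b && !b || a && (!b || d && !a) || (!b || d && !a) && !a
    = a && (!b || d && !a) || (!b || d && !a) && !a   — complement / identity
    = !b || d && !a   — distribution
E2: b || (d && !d || b) && d
    = b || b && d   — complement / identity
    = b   — absorption
These differ: at a=1, b=1, d=0, E1 = 0 but E2 = 1.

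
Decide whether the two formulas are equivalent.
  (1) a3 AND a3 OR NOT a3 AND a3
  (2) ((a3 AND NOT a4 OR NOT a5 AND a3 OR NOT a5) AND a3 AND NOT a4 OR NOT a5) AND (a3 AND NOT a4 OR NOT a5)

E1: a3 AND a3 OR NOT a3 AND a3
    = a3   (distribution)
E2: ((a3 AND NOT a4 OR NOT a5 AND a3 OR NOT a5) AND a3 AND NOT a4 OR NOT a5) AND (a3 AND NOT a4 OR NOT a5)
    = ((a3 AND NOT a4 OR NOT a5) AND a3 AND NOT a4 OR NOT a5) AND (a3 AND NOT a4 OR NOT a5)   (absorption)
    = (a3 AND NOT a4 OR NOT a5) AND (a3 AND NOT a4 OR NOT a5)   (absorption)
    = a3 AND NOT a4 OR NOT a5   (idempotence)
These differ: at a3=0, a4=1, a5=0, E1 = 0 but E2 = 1.

No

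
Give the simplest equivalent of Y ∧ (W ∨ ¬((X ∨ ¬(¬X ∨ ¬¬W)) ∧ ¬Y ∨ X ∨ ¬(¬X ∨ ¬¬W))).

Y ∧ (W ∨ ¬((X ∨ ¬(¬X ∨ ¬¬W)) ∧ ¬Y ∨ X ∨ ¬(¬X ∨ ¬¬W)))
= Y ∧ (W ∨ ¬(X ∨ ¬(¬X ∨ ¬¬W)))   — absorption
= Y ∧ (W ∨ ¬(X ∨ X ∧ ¬W))   — De Morgan
= Y ∧ (W ∨ ¬X)   — absorption

Y ∧ (W ∨ ¬X)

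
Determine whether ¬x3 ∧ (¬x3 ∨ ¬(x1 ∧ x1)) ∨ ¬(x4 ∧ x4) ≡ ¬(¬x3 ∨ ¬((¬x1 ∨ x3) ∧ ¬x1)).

No

E1: ¬x3 ∧ (¬x3 ∨ ¬(x1 ∧ x1)) ∨ ¬(x4 ∧ x4)
    = ¬x3 ∧ (¬x3 ∨ ¬x1) ∨ ¬(x4 ∧ x4)
    = ¬x3 ∨ ¬(x4 ∧ x4)
    = ¬x3 ∨ ¬x4
E2: ¬(¬x3 ∨ ¬((¬x1 ∨ x3) ∧ ¬x1))
    = x3 ∧ (¬x1 ∨ x3) ∧ ¬x1
    = x3 ∧ ¬x1
These differ: at x1=0, x3=0, x4=0, E1 = 1 but E2 = 0.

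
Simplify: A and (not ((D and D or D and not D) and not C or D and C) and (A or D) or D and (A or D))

A

A and (not ((D and D or D and not D) and not C or D and C) and (A or D) or D and (A or D))
= A and (not (D and not C or D and C) and (A or D) or D and (A or D))   — distribution
= A and (not D and (A or D) or D and (A or D))   — distribution
= A and (A or D)   — distribution
= A   — absorption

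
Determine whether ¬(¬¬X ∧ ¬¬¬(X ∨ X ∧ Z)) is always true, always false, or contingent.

always true

¬(¬¬X ∧ ¬¬¬(X ∨ X ∧ Z))
= ¬(¬¬X ∧ ¬¬¬X)   [absorption]
= ¬(¬¬X ∧ ¬X)   [double negation]
= ¬X ∨ X   [De Morgan]
= True   [complement]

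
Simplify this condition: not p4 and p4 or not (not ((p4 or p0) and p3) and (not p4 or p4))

(p4 or p0) and p3

not p4 and p4 or not (not ((p4 or p0) and p3) and (not p4 or p4))
= not p4 and p4 or not not ((p4 or p0) and p3)   — complement / identity
= not not ((p4 or p0) and p3)   — complement / identity
= (p4 or p0) and p3   — double negation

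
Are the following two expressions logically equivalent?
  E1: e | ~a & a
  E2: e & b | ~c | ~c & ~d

No

E1: e | ~a & a
    = e
E2: e & b | ~c | ~c & ~d
    = e & b | ~c
These differ: at a=0, b=1, c=0, d=0, e=0, E1 = 0 but E2 = 1.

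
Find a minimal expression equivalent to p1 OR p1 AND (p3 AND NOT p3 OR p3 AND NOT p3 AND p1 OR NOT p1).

p1 OR p1 AND (p3 AND NOT p3 OR p3 AND NOT p3 AND p1 OR NOT p1)
= p1 OR p1 AND (p3 AND NOT p3 OR NOT p1)   — absorption
= p1 OR p1 AND NOT p1   — complement / identity
= p1   — complement / identity

p1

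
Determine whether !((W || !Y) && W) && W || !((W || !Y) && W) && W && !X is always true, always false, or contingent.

always false

!((W || !Y) && W) && W || !((W || !Y) && W) && W && !X
= !((W || !Y) && W) && W   [absorption]
= !W && W   [absorption]
= false   [complement]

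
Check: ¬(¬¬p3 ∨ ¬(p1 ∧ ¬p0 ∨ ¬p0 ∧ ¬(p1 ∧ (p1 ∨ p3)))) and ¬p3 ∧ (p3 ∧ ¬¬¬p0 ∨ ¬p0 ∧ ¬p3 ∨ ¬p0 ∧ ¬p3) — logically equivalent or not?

E1: ¬(¬¬p3 ∨ ¬(p1 ∧ ¬p0 ∨ ¬p0 ∧ ¬(p1 ∧ (p1 ∨ p3))))
    = ¬(¬¬p3 ∨ ¬(p1 ∧ ¬p0 ∨ ¬p0 ∧ ¬p1))   — absorption
    = ¬p3 ∧ (p1 ∧ ¬p0 ∨ ¬p0 ∧ ¬p1)   — De Morgan
    = ¬p3 ∧ ¬p0   — distribution
E2: ¬p3 ∧ (p3 ∧ ¬¬¬p0 ∨ ¬p0 ∧ ¬p3 ∨ ¬p0 ∧ ¬p3)
    = ¬p3 ∧ (p3 ∧ ¬p0 ∨ ¬p0 ∧ ¬p3 ∨ ¬p0 ∧ ¬p3)   — double negation
    = ¬p3 ∧ (p3 ∧ ¬p0 ∨ ¬p0 ∧ ¬p3)   — idempotence
    = ¬p3 ∧ ¬p0   — distribution
Both reduce to ¬p3 ∧ ¬p0, so they are equivalent.

Yes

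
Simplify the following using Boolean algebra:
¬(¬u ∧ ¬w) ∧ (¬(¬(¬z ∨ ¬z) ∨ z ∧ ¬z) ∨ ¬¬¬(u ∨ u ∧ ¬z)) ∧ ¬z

(u ∨ w) ∧ ¬z

¬(¬u ∧ ¬w) ∧ (¬(¬(¬z ∨ ¬z) ∨ z ∧ ¬z) ∨ ¬¬¬(u ∨ u ∧ ¬z)) ∧ ¬z
= ¬(¬u ∧ ¬w) ∧ (¬(¬(¬z ∨ ¬z) ∨ z ∧ ¬z) ∨ ¬¬¬u) ∧ ¬z
= (u ∨ w) ∧ (¬(¬(¬z ∨ ¬z) ∨ z ∧ ¬z) ∨ ¬¬¬u) ∧ ¬z
= (u ∨ w) ∧ (¬(z ∧ z ∨ z ∧ ¬z) ∨ ¬¬¬u) ∧ ¬z
= (u ∨ w) ∧ (¬(z ∧ z ∨ z ∧ ¬z) ∨ ¬u) ∧ ¬z
= (u ∨ w) ∧ (¬z ∨ ¬u) ∧ ¬z
= (u ∨ w) ∧ ¬z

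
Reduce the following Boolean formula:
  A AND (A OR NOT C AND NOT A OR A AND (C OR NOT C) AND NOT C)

A

A AND (A OR NOT C AND NOT A OR A AND (C OR NOT C) AND NOT C)
= A AND (A OR NOT C AND NOT A OR A AND NOT C)
= A AND (A OR NOT C)
= A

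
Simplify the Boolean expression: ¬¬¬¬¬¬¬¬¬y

¬y

¬¬¬¬¬¬¬¬¬y
= ¬¬¬¬¬¬¬y   [double negation]
= ¬¬¬¬¬y   [double negation]
= ¬¬¬y   [double negation]
= ¬y   [double negation]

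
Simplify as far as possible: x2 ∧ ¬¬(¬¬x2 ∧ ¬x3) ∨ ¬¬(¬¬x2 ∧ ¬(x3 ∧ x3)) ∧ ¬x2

x2 ∧ ¬¬(¬¬x2 ∧ ¬x3) ∨ ¬¬(¬¬x2 ∧ ¬(x3 ∧ x3)) ∧ ¬x2
= x2 ∧ ¬¬(¬¬x2 ∧ ¬x3) ∨ ¬¬(¬¬x2 ∧ ¬x3) ∧ ¬x2
= ¬¬(¬¬x2 ∧ ¬x3)
= ¬¬x2 ∧ ¬x3
= x2 ∧ ¬x3

x2 ∧ ¬x3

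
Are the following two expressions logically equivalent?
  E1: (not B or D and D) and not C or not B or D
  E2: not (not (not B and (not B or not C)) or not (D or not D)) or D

E1: (not B or D and D) and not C or not B or D
    = (not B or D) and not C or not B or D   [idempotence]
    = not B or D   [absorption]
E2: not (not (not B and (not B or not C)) or not (D or not D)) or D
    = not B and (not B or not C) and (D or not D) or D   [De Morgan]
    = not B and (D or not D) or D   [absorption]
    = not B or D   [complement / identity]
Both reduce to not B or D, so they are equivalent.

Yes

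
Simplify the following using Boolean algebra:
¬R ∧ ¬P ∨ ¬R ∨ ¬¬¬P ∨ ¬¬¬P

¬R ∧ ¬P ∨ ¬R ∨ ¬¬¬P ∨ ¬¬¬P
= ¬R ∨ ¬¬¬P ∨ ¬¬¬P
= ¬R ∨ ¬¬¬P
= ¬R ∨ ¬P

¬R ∨ ¬P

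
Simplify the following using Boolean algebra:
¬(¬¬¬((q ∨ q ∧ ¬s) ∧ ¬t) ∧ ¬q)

q

¬(¬¬¬((q ∨ q ∧ ¬s) ∧ ¬t) ∧ ¬q)
= ¬(¬¬¬(q ∧ ¬t) ∧ ¬q)   — absorption
= ¬(¬(q ∧ ¬t) ∧ ¬q)   — double negation
= q ∧ ¬t ∨ q   — De Morgan
= q   — absorption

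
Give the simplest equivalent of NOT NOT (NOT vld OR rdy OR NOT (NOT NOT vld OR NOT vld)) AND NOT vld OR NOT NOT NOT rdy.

NOT vld OR NOT rdy

NOT NOT (NOT vld OR rdy OR NOT (NOT NOT vld OR NOT vld)) AND NOT vld OR NOT NOT NOT rdy
= NOT NOT (NOT vld OR rdy OR NOT vld AND vld) AND NOT vld OR NOT NOT NOT rdy   (De Morgan)
= NOT NOT (NOT vld OR rdy OR NOT vld AND vld) AND NOT vld OR NOT rdy   (double negation)
= (NOT vld OR rdy OR NOT vld AND vld) AND NOT vld OR NOT rdy   (double negation)
= (NOT vld OR rdy) AND NOT vld OR NOT rdy   (complement / identity)
= NOT vld OR NOT rdy   (absorption)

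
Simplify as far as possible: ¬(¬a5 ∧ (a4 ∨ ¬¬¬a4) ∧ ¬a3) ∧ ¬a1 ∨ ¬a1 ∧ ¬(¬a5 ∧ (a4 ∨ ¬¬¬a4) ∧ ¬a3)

¬a1 ∧ (a5 ∨ a3)

¬(¬a5 ∧ (a4 ∨ ¬¬¬a4) ∧ ¬a3) ∧ ¬a1 ∨ ¬a1 ∧ ¬(¬a5 ∧ (a4 ∨ ¬¬¬a4) ∧ ¬a3)
= ¬(¬a5 ∧ (a4 ∨ ¬a4) ∧ ¬a3) ∧ ¬a1 ∨ ¬a1 ∧ ¬(¬a5 ∧ (a4 ∨ ¬¬¬a4) ∧ ¬a3)
= ¬(¬a5 ∧ (a4 ∨ ¬a4) ∧ ¬a3) ∧ ¬a1 ∨ ¬a1 ∧ ¬(¬a5 ∧ (a4 ∨ ¬a4) ∧ ¬a3)
= (¬a1 ∨ ¬a1) ∧ ¬(¬a5 ∧ (a4 ∨ ¬a4) ∧ ¬a3)
= (¬a1 ∨ ¬a1) ∧ ¬(¬a5 ∧ ¬a3)
= ¬a1 ∧ ¬(¬a5 ∧ ¬a3)
= ¬a1 ∧ (a5 ∨ a3)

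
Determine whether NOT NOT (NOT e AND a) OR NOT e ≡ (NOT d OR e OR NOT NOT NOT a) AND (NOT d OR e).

No

E1: NOT NOT (NOT e AND a) OR NOT e
    = NOT e AND a OR NOT e   — double negation
    = NOT e   — absorption
E2: (NOT d OR e OR NOT NOT NOT a) AND (NOT d OR e)
    = (NOT d OR e OR NOT a) AND (NOT d OR e)   — double negation
    = NOT d OR e   — absorption
These differ: at a=0, d=1, e=1, E1 = 0 but E2 = 1.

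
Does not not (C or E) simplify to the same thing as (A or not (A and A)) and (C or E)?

E1: not not (C or E)
    = C or E
E2: (A or not (A and A)) and (C or E)
    = (A or not A) and (C or E)
    = C or E
Both reduce to C or E, so they are equivalent.

Yes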